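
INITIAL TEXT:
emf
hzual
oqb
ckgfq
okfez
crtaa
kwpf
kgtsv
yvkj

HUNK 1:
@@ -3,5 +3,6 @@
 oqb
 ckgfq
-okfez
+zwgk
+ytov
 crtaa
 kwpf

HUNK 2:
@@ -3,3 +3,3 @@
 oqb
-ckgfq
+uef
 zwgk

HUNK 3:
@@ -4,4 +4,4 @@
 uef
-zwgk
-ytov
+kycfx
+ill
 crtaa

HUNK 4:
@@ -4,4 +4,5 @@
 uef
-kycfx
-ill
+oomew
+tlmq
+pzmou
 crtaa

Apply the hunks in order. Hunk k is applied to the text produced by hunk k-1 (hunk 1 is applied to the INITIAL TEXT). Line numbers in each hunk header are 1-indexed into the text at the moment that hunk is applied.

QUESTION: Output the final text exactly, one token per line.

Hunk 1: at line 3 remove [okfez] add [zwgk,ytov] -> 10 lines: emf hzual oqb ckgfq zwgk ytov crtaa kwpf kgtsv yvkj
Hunk 2: at line 3 remove [ckgfq] add [uef] -> 10 lines: emf hzual oqb uef zwgk ytov crtaa kwpf kgtsv yvkj
Hunk 3: at line 4 remove [zwgk,ytov] add [kycfx,ill] -> 10 lines: emf hzual oqb uef kycfx ill crtaa kwpf kgtsv yvkj
Hunk 4: at line 4 remove [kycfx,ill] add [oomew,tlmq,pzmou] -> 11 lines: emf hzual oqb uef oomew tlmq pzmou crtaa kwpf kgtsv yvkj

Answer: emf
hzual
oqb
uef
oomew
tlmq
pzmou
crtaa
kwpf
kgtsv
yvkj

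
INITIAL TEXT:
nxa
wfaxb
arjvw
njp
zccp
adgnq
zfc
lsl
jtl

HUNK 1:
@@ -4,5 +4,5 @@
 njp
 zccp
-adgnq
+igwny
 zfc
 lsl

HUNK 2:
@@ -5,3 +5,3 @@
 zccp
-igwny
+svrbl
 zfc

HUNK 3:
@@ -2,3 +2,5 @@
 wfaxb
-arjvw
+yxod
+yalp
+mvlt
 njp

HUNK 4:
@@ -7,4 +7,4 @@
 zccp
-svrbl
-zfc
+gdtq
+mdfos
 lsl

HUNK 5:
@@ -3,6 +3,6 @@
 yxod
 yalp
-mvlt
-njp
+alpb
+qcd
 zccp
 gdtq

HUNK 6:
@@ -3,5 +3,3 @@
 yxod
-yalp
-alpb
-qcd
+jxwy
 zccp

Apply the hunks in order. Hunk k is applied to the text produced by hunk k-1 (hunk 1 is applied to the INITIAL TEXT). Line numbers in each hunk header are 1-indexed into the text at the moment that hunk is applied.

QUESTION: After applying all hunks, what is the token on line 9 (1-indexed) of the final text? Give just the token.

Answer: jtl

Derivation:
Hunk 1: at line 4 remove [adgnq] add [igwny] -> 9 lines: nxa wfaxb arjvw njp zccp igwny zfc lsl jtl
Hunk 2: at line 5 remove [igwny] add [svrbl] -> 9 lines: nxa wfaxb arjvw njp zccp svrbl zfc lsl jtl
Hunk 3: at line 2 remove [arjvw] add [yxod,yalp,mvlt] -> 11 lines: nxa wfaxb yxod yalp mvlt njp zccp svrbl zfc lsl jtl
Hunk 4: at line 7 remove [svrbl,zfc] add [gdtq,mdfos] -> 11 lines: nxa wfaxb yxod yalp mvlt njp zccp gdtq mdfos lsl jtl
Hunk 5: at line 3 remove [mvlt,njp] add [alpb,qcd] -> 11 lines: nxa wfaxb yxod yalp alpb qcd zccp gdtq mdfos lsl jtl
Hunk 6: at line 3 remove [yalp,alpb,qcd] add [jxwy] -> 9 lines: nxa wfaxb yxod jxwy zccp gdtq mdfos lsl jtl
Final line 9: jtl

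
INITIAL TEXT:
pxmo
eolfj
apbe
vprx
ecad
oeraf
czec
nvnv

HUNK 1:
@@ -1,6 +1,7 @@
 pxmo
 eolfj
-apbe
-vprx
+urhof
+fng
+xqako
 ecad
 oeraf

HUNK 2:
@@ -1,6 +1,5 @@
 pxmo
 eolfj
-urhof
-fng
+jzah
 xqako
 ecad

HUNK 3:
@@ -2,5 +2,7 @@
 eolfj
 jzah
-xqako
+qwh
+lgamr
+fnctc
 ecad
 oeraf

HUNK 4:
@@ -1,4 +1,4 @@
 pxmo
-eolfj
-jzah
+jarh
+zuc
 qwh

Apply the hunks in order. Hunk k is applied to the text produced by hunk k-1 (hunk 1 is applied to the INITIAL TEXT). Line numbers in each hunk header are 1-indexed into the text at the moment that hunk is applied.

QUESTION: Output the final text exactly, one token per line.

Answer: pxmo
jarh
zuc
qwh
lgamr
fnctc
ecad
oeraf
czec
nvnv

Derivation:
Hunk 1: at line 1 remove [apbe,vprx] add [urhof,fng,xqako] -> 9 lines: pxmo eolfj urhof fng xqako ecad oeraf czec nvnv
Hunk 2: at line 1 remove [urhof,fng] add [jzah] -> 8 lines: pxmo eolfj jzah xqako ecad oeraf czec nvnv
Hunk 3: at line 2 remove [xqako] add [qwh,lgamr,fnctc] -> 10 lines: pxmo eolfj jzah qwh lgamr fnctc ecad oeraf czec nvnv
Hunk 4: at line 1 remove [eolfj,jzah] add [jarh,zuc] -> 10 lines: pxmo jarh zuc qwh lgamr fnctc ecad oeraf czec nvnv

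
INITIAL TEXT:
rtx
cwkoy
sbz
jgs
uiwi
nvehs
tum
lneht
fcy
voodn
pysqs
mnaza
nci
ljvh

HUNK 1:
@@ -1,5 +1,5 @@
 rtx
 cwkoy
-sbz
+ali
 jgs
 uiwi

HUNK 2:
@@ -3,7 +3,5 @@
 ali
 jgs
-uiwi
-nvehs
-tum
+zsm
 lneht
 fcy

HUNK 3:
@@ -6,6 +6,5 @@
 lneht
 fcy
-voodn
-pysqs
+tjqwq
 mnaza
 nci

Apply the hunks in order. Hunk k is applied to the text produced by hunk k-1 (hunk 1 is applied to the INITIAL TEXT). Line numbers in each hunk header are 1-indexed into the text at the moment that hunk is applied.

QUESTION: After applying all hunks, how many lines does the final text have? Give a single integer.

Answer: 11

Derivation:
Hunk 1: at line 1 remove [sbz] add [ali] -> 14 lines: rtx cwkoy ali jgs uiwi nvehs tum lneht fcy voodn pysqs mnaza nci ljvh
Hunk 2: at line 3 remove [uiwi,nvehs,tum] add [zsm] -> 12 lines: rtx cwkoy ali jgs zsm lneht fcy voodn pysqs mnaza nci ljvh
Hunk 3: at line 6 remove [voodn,pysqs] add [tjqwq] -> 11 lines: rtx cwkoy ali jgs zsm lneht fcy tjqwq mnaza nci ljvh
Final line count: 11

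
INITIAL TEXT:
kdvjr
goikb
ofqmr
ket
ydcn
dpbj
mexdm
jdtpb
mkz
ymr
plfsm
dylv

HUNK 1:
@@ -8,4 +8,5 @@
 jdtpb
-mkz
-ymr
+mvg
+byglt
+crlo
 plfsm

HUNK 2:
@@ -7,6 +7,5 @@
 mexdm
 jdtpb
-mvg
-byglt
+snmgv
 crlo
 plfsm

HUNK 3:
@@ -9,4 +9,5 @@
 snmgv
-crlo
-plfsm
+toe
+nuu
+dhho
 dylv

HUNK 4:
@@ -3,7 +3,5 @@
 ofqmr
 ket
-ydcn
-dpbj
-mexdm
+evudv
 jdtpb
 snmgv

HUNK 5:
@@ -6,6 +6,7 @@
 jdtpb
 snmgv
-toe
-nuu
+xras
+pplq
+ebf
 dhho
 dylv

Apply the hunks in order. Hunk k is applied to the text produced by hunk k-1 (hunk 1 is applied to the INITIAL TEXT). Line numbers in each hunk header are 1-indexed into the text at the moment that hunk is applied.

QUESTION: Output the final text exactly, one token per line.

Hunk 1: at line 8 remove [mkz,ymr] add [mvg,byglt,crlo] -> 13 lines: kdvjr goikb ofqmr ket ydcn dpbj mexdm jdtpb mvg byglt crlo plfsm dylv
Hunk 2: at line 7 remove [mvg,byglt] add [snmgv] -> 12 lines: kdvjr goikb ofqmr ket ydcn dpbj mexdm jdtpb snmgv crlo plfsm dylv
Hunk 3: at line 9 remove [crlo,plfsm] add [toe,nuu,dhho] -> 13 lines: kdvjr goikb ofqmr ket ydcn dpbj mexdm jdtpb snmgv toe nuu dhho dylv
Hunk 4: at line 3 remove [ydcn,dpbj,mexdm] add [evudv] -> 11 lines: kdvjr goikb ofqmr ket evudv jdtpb snmgv toe nuu dhho dylv
Hunk 5: at line 6 remove [toe,nuu] add [xras,pplq,ebf] -> 12 lines: kdvjr goikb ofqmr ket evudv jdtpb snmgv xras pplq ebf dhho dylv

Answer: kdvjr
goikb
ofqmr
ket
evudv
jdtpb
snmgv
xras
pplq
ebf
dhho
dylv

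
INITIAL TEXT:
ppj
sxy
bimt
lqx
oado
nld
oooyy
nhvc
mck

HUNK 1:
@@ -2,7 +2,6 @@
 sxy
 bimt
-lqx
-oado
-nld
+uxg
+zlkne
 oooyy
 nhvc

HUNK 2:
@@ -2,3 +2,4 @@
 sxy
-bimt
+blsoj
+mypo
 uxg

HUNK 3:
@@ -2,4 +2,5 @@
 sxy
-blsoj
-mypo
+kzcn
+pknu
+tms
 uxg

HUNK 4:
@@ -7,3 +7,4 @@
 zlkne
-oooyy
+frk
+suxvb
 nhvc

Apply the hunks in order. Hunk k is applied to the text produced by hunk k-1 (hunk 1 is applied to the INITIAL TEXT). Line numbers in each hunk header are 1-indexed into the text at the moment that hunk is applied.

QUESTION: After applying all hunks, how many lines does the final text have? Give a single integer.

Answer: 11

Derivation:
Hunk 1: at line 2 remove [lqx,oado,nld] add [uxg,zlkne] -> 8 lines: ppj sxy bimt uxg zlkne oooyy nhvc mck
Hunk 2: at line 2 remove [bimt] add [blsoj,mypo] -> 9 lines: ppj sxy blsoj mypo uxg zlkne oooyy nhvc mck
Hunk 3: at line 2 remove [blsoj,mypo] add [kzcn,pknu,tms] -> 10 lines: ppj sxy kzcn pknu tms uxg zlkne oooyy nhvc mck
Hunk 4: at line 7 remove [oooyy] add [frk,suxvb] -> 11 lines: ppj sxy kzcn pknu tms uxg zlkne frk suxvb nhvc mck
Final line count: 11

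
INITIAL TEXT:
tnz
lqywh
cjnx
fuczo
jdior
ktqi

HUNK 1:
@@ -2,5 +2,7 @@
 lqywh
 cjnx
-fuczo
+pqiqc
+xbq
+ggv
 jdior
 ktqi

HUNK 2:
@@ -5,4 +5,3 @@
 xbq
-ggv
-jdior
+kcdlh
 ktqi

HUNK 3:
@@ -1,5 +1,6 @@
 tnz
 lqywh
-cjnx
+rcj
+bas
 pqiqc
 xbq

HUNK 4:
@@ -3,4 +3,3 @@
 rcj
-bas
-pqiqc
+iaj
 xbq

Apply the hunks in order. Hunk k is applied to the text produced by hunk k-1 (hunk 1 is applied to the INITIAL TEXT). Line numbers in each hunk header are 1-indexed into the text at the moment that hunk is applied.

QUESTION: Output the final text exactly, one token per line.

Hunk 1: at line 2 remove [fuczo] add [pqiqc,xbq,ggv] -> 8 lines: tnz lqywh cjnx pqiqc xbq ggv jdior ktqi
Hunk 2: at line 5 remove [ggv,jdior] add [kcdlh] -> 7 lines: tnz lqywh cjnx pqiqc xbq kcdlh ktqi
Hunk 3: at line 1 remove [cjnx] add [rcj,bas] -> 8 lines: tnz lqywh rcj bas pqiqc xbq kcdlh ktqi
Hunk 4: at line 3 remove [bas,pqiqc] add [iaj] -> 7 lines: tnz lqywh rcj iaj xbq kcdlh ktqi

Answer: tnz
lqywh
rcj
iaj
xbq
kcdlh
ktqi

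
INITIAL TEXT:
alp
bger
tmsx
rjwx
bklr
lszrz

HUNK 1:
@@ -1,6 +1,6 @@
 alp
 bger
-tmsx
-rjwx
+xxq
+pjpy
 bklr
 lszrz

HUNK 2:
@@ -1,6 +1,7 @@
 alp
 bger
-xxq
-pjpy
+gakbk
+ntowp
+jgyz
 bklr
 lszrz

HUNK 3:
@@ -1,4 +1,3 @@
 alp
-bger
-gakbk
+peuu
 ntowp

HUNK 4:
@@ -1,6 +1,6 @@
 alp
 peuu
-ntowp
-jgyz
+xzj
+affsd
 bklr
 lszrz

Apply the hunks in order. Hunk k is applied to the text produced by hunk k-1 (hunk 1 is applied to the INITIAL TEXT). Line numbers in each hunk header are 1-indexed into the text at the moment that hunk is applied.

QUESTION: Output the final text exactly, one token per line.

Hunk 1: at line 1 remove [tmsx,rjwx] add [xxq,pjpy] -> 6 lines: alp bger xxq pjpy bklr lszrz
Hunk 2: at line 1 remove [xxq,pjpy] add [gakbk,ntowp,jgyz] -> 7 lines: alp bger gakbk ntowp jgyz bklr lszrz
Hunk 3: at line 1 remove [bger,gakbk] add [peuu] -> 6 lines: alp peuu ntowp jgyz bklr lszrz
Hunk 4: at line 1 remove [ntowp,jgyz] add [xzj,affsd] -> 6 lines: alp peuu xzj affsd bklr lszrz

Answer: alp
peuu
xzj
affsd
bklr
lszrz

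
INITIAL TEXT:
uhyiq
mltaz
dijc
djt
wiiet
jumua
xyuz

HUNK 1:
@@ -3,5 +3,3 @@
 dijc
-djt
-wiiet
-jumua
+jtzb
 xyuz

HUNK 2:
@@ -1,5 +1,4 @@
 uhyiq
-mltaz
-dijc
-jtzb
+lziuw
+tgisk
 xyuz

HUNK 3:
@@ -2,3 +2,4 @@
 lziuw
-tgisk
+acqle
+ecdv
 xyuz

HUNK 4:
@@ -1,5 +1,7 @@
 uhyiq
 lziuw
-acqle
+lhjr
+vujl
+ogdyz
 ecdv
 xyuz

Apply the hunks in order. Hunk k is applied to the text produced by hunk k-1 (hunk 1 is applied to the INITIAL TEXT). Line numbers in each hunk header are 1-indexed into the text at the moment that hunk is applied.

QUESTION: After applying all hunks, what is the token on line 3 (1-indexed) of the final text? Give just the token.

Answer: lhjr

Derivation:
Hunk 1: at line 3 remove [djt,wiiet,jumua] add [jtzb] -> 5 lines: uhyiq mltaz dijc jtzb xyuz
Hunk 2: at line 1 remove [mltaz,dijc,jtzb] add [lziuw,tgisk] -> 4 lines: uhyiq lziuw tgisk xyuz
Hunk 3: at line 2 remove [tgisk] add [acqle,ecdv] -> 5 lines: uhyiq lziuw acqle ecdv xyuz
Hunk 4: at line 1 remove [acqle] add [lhjr,vujl,ogdyz] -> 7 lines: uhyiq lziuw lhjr vujl ogdyz ecdv xyuz
Final line 3: lhjr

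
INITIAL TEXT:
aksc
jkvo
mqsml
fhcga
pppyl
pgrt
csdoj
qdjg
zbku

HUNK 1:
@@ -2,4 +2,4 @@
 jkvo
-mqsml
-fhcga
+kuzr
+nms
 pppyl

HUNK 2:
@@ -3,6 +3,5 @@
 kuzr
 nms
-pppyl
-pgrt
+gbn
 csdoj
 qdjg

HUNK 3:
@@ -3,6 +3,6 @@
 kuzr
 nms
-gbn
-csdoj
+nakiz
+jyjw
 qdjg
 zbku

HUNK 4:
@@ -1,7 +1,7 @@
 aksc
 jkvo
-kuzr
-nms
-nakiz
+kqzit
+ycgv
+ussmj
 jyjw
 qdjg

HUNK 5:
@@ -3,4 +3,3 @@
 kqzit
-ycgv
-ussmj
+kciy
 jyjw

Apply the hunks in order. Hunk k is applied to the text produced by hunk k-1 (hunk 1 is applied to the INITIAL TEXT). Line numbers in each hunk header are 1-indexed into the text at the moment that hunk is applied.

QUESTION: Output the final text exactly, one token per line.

Hunk 1: at line 2 remove [mqsml,fhcga] add [kuzr,nms] -> 9 lines: aksc jkvo kuzr nms pppyl pgrt csdoj qdjg zbku
Hunk 2: at line 3 remove [pppyl,pgrt] add [gbn] -> 8 lines: aksc jkvo kuzr nms gbn csdoj qdjg zbku
Hunk 3: at line 3 remove [gbn,csdoj] add [nakiz,jyjw] -> 8 lines: aksc jkvo kuzr nms nakiz jyjw qdjg zbku
Hunk 4: at line 1 remove [kuzr,nms,nakiz] add [kqzit,ycgv,ussmj] -> 8 lines: aksc jkvo kqzit ycgv ussmj jyjw qdjg zbku
Hunk 5: at line 3 remove [ycgv,ussmj] add [kciy] -> 7 lines: aksc jkvo kqzit kciy jyjw qdjg zbku

Answer: aksc
jkvo
kqzit
kciy
jyjw
qdjg
zbku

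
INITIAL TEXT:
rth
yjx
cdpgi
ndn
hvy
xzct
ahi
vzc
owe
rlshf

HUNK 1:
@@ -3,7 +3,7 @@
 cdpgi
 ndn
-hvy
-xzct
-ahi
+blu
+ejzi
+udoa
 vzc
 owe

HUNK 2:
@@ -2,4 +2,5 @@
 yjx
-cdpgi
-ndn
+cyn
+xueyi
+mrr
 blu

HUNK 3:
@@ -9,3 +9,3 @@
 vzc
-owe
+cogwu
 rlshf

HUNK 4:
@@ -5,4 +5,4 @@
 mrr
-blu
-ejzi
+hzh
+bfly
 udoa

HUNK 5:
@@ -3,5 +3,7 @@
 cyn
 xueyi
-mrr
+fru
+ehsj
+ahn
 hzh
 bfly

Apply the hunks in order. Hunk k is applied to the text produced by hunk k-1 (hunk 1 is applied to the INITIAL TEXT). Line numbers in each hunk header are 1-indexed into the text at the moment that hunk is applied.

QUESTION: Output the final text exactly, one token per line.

Hunk 1: at line 3 remove [hvy,xzct,ahi] add [blu,ejzi,udoa] -> 10 lines: rth yjx cdpgi ndn blu ejzi udoa vzc owe rlshf
Hunk 2: at line 2 remove [cdpgi,ndn] add [cyn,xueyi,mrr] -> 11 lines: rth yjx cyn xueyi mrr blu ejzi udoa vzc owe rlshf
Hunk 3: at line 9 remove [owe] add [cogwu] -> 11 lines: rth yjx cyn xueyi mrr blu ejzi udoa vzc cogwu rlshf
Hunk 4: at line 5 remove [blu,ejzi] add [hzh,bfly] -> 11 lines: rth yjx cyn xueyi mrr hzh bfly udoa vzc cogwu rlshf
Hunk 5: at line 3 remove [mrr] add [fru,ehsj,ahn] -> 13 lines: rth yjx cyn xueyi fru ehsj ahn hzh bfly udoa vzc cogwu rlshf

Answer: rth
yjx
cyn
xueyi
fru
ehsj
ahn
hzh
bfly
udoa
vzc
cogwu
rlshf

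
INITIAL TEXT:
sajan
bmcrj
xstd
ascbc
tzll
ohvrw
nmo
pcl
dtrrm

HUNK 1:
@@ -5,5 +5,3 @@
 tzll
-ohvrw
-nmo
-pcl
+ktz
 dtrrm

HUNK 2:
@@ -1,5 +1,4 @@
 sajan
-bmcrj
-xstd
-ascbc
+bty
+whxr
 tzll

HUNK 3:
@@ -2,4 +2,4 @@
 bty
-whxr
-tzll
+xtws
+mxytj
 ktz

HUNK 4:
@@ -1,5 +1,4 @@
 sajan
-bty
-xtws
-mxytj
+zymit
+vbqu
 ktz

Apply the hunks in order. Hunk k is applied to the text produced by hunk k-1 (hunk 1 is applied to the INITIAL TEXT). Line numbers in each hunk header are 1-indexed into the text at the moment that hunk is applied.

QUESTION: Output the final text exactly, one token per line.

Answer: sajan
zymit
vbqu
ktz
dtrrm

Derivation:
Hunk 1: at line 5 remove [ohvrw,nmo,pcl] add [ktz] -> 7 lines: sajan bmcrj xstd ascbc tzll ktz dtrrm
Hunk 2: at line 1 remove [bmcrj,xstd,ascbc] add [bty,whxr] -> 6 lines: sajan bty whxr tzll ktz dtrrm
Hunk 3: at line 2 remove [whxr,tzll] add [xtws,mxytj] -> 6 lines: sajan bty xtws mxytj ktz dtrrm
Hunk 4: at line 1 remove [bty,xtws,mxytj] add [zymit,vbqu] -> 5 lines: sajan zymit vbqu ktz dtrrm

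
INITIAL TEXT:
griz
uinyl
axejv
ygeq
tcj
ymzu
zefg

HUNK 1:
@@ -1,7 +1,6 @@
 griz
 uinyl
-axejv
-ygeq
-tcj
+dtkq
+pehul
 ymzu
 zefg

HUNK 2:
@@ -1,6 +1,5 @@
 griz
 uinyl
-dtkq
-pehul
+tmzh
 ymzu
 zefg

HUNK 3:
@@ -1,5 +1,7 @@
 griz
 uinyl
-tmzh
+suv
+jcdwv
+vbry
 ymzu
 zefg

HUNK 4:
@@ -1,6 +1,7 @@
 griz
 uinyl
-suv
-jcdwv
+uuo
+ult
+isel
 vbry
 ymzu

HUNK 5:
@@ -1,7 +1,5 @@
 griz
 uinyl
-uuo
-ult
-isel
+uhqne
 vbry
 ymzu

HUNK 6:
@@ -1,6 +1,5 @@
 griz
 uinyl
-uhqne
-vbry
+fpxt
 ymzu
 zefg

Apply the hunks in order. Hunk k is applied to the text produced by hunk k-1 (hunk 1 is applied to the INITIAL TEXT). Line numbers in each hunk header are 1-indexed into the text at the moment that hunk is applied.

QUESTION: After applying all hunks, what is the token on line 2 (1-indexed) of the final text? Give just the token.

Hunk 1: at line 1 remove [axejv,ygeq,tcj] add [dtkq,pehul] -> 6 lines: griz uinyl dtkq pehul ymzu zefg
Hunk 2: at line 1 remove [dtkq,pehul] add [tmzh] -> 5 lines: griz uinyl tmzh ymzu zefg
Hunk 3: at line 1 remove [tmzh] add [suv,jcdwv,vbry] -> 7 lines: griz uinyl suv jcdwv vbry ymzu zefg
Hunk 4: at line 1 remove [suv,jcdwv] add [uuo,ult,isel] -> 8 lines: griz uinyl uuo ult isel vbry ymzu zefg
Hunk 5: at line 1 remove [uuo,ult,isel] add [uhqne] -> 6 lines: griz uinyl uhqne vbry ymzu zefg
Hunk 6: at line 1 remove [uhqne,vbry] add [fpxt] -> 5 lines: griz uinyl fpxt ymzu zefg
Final line 2: uinyl

Answer: uinyl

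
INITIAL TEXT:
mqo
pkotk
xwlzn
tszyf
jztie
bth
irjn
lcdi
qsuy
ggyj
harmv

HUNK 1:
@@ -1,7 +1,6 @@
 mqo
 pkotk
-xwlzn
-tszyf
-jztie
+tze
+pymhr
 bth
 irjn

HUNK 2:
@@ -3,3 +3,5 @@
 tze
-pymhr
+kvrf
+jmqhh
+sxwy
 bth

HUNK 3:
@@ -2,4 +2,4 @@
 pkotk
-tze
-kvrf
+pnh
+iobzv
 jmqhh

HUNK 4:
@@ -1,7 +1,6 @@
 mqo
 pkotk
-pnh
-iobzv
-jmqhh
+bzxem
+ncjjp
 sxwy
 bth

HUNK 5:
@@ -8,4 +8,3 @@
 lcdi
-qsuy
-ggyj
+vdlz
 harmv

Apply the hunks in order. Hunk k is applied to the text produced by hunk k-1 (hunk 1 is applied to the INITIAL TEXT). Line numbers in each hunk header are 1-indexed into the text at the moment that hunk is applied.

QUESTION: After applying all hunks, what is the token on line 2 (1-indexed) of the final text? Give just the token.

Hunk 1: at line 1 remove [xwlzn,tszyf,jztie] add [tze,pymhr] -> 10 lines: mqo pkotk tze pymhr bth irjn lcdi qsuy ggyj harmv
Hunk 2: at line 3 remove [pymhr] add [kvrf,jmqhh,sxwy] -> 12 lines: mqo pkotk tze kvrf jmqhh sxwy bth irjn lcdi qsuy ggyj harmv
Hunk 3: at line 2 remove [tze,kvrf] add [pnh,iobzv] -> 12 lines: mqo pkotk pnh iobzv jmqhh sxwy bth irjn lcdi qsuy ggyj harmv
Hunk 4: at line 1 remove [pnh,iobzv,jmqhh] add [bzxem,ncjjp] -> 11 lines: mqo pkotk bzxem ncjjp sxwy bth irjn lcdi qsuy ggyj harmv
Hunk 5: at line 8 remove [qsuy,ggyj] add [vdlz] -> 10 lines: mqo pkotk bzxem ncjjp sxwy bth irjn lcdi vdlz harmv
Final line 2: pkotk

Answer: pkotk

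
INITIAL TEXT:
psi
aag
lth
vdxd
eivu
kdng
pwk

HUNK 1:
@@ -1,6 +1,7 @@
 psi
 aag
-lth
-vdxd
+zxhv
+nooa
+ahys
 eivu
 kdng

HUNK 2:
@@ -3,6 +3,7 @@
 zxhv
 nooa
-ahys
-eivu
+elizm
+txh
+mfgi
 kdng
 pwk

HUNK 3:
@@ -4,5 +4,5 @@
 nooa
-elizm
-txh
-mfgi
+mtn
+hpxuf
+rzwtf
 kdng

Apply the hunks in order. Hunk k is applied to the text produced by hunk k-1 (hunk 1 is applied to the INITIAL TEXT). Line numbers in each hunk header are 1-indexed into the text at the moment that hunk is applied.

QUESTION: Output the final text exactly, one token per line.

Hunk 1: at line 1 remove [lth,vdxd] add [zxhv,nooa,ahys] -> 8 lines: psi aag zxhv nooa ahys eivu kdng pwk
Hunk 2: at line 3 remove [ahys,eivu] add [elizm,txh,mfgi] -> 9 lines: psi aag zxhv nooa elizm txh mfgi kdng pwk
Hunk 3: at line 4 remove [elizm,txh,mfgi] add [mtn,hpxuf,rzwtf] -> 9 lines: psi aag zxhv nooa mtn hpxuf rzwtf kdng pwk

Answer: psi
aag
zxhv
nooa
mtn
hpxuf
rzwtf
kdng
pwk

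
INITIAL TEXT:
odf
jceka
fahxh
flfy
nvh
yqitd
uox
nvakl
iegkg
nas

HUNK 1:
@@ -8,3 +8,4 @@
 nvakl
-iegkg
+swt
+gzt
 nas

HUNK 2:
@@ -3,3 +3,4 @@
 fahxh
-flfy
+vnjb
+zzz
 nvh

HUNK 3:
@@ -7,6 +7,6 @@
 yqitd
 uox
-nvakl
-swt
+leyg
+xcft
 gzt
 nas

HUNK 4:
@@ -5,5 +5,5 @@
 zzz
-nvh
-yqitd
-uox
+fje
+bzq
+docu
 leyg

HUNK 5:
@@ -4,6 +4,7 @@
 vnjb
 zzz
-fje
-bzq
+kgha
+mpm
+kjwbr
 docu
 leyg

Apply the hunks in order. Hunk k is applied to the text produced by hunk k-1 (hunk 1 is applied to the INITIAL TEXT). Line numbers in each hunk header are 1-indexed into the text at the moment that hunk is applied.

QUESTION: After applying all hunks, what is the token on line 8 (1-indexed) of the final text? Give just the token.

Hunk 1: at line 8 remove [iegkg] add [swt,gzt] -> 11 lines: odf jceka fahxh flfy nvh yqitd uox nvakl swt gzt nas
Hunk 2: at line 3 remove [flfy] add [vnjb,zzz] -> 12 lines: odf jceka fahxh vnjb zzz nvh yqitd uox nvakl swt gzt nas
Hunk 3: at line 7 remove [nvakl,swt] add [leyg,xcft] -> 12 lines: odf jceka fahxh vnjb zzz nvh yqitd uox leyg xcft gzt nas
Hunk 4: at line 5 remove [nvh,yqitd,uox] add [fje,bzq,docu] -> 12 lines: odf jceka fahxh vnjb zzz fje bzq docu leyg xcft gzt nas
Hunk 5: at line 4 remove [fje,bzq] add [kgha,mpm,kjwbr] -> 13 lines: odf jceka fahxh vnjb zzz kgha mpm kjwbr docu leyg xcft gzt nas
Final line 8: kjwbr

Answer: kjwbr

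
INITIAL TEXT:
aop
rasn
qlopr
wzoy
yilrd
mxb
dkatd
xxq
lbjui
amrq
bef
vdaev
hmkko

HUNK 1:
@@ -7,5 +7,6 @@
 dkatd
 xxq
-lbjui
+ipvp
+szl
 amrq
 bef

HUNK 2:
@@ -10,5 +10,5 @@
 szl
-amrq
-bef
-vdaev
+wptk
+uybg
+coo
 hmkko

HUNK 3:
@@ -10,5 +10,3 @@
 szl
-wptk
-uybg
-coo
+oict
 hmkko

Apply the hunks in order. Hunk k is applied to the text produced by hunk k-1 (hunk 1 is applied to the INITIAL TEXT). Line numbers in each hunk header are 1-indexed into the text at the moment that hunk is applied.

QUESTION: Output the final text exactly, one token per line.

Answer: aop
rasn
qlopr
wzoy
yilrd
mxb
dkatd
xxq
ipvp
szl
oict
hmkko

Derivation:
Hunk 1: at line 7 remove [lbjui] add [ipvp,szl] -> 14 lines: aop rasn qlopr wzoy yilrd mxb dkatd xxq ipvp szl amrq bef vdaev hmkko
Hunk 2: at line 10 remove [amrq,bef,vdaev] add [wptk,uybg,coo] -> 14 lines: aop rasn qlopr wzoy yilrd mxb dkatd xxq ipvp szl wptk uybg coo hmkko
Hunk 3: at line 10 remove [wptk,uybg,coo] add [oict] -> 12 lines: aop rasn qlopr wzoy yilrd mxb dkatd xxq ipvp szl oict hmkko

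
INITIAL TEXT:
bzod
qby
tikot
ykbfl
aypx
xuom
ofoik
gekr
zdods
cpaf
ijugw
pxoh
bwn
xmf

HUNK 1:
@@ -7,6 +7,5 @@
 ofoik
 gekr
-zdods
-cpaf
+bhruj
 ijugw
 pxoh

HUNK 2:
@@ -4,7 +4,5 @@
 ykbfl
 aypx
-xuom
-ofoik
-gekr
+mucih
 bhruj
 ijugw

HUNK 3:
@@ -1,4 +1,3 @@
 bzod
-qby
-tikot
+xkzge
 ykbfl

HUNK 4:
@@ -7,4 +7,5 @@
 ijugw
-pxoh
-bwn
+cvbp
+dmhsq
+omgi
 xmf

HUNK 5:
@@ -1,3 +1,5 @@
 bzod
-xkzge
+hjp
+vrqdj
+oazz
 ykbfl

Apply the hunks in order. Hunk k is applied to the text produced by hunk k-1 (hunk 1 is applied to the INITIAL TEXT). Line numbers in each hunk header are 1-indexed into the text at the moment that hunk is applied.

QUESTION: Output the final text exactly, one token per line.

Hunk 1: at line 7 remove [zdods,cpaf] add [bhruj] -> 13 lines: bzod qby tikot ykbfl aypx xuom ofoik gekr bhruj ijugw pxoh bwn xmf
Hunk 2: at line 4 remove [xuom,ofoik,gekr] add [mucih] -> 11 lines: bzod qby tikot ykbfl aypx mucih bhruj ijugw pxoh bwn xmf
Hunk 3: at line 1 remove [qby,tikot] add [xkzge] -> 10 lines: bzod xkzge ykbfl aypx mucih bhruj ijugw pxoh bwn xmf
Hunk 4: at line 7 remove [pxoh,bwn] add [cvbp,dmhsq,omgi] -> 11 lines: bzod xkzge ykbfl aypx mucih bhruj ijugw cvbp dmhsq omgi xmf
Hunk 5: at line 1 remove [xkzge] add [hjp,vrqdj,oazz] -> 13 lines: bzod hjp vrqdj oazz ykbfl aypx mucih bhruj ijugw cvbp dmhsq omgi xmf

Answer: bzod
hjp
vrqdj
oazz
ykbfl
aypx
mucih
bhruj
ijugw
cvbp
dmhsq
omgi
xmf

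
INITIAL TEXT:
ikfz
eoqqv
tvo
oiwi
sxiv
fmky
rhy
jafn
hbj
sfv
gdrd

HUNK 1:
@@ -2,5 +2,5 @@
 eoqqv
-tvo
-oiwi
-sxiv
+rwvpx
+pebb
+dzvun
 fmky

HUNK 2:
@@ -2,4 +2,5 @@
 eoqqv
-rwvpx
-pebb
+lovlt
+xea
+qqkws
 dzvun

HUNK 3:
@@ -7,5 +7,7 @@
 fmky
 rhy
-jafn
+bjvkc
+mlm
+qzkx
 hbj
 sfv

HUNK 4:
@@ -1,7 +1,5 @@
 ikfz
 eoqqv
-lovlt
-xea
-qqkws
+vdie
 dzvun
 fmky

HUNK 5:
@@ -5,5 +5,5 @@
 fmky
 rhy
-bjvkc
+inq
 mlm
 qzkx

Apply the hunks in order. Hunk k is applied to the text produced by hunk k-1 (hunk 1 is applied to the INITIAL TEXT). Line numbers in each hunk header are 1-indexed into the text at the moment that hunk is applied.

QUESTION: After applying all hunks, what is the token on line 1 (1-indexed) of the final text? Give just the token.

Answer: ikfz

Derivation:
Hunk 1: at line 2 remove [tvo,oiwi,sxiv] add [rwvpx,pebb,dzvun] -> 11 lines: ikfz eoqqv rwvpx pebb dzvun fmky rhy jafn hbj sfv gdrd
Hunk 2: at line 2 remove [rwvpx,pebb] add [lovlt,xea,qqkws] -> 12 lines: ikfz eoqqv lovlt xea qqkws dzvun fmky rhy jafn hbj sfv gdrd
Hunk 3: at line 7 remove [jafn] add [bjvkc,mlm,qzkx] -> 14 lines: ikfz eoqqv lovlt xea qqkws dzvun fmky rhy bjvkc mlm qzkx hbj sfv gdrd
Hunk 4: at line 1 remove [lovlt,xea,qqkws] add [vdie] -> 12 lines: ikfz eoqqv vdie dzvun fmky rhy bjvkc mlm qzkx hbj sfv gdrd
Hunk 5: at line 5 remove [bjvkc] add [inq] -> 12 lines: ikfz eoqqv vdie dzvun fmky rhy inq mlm qzkx hbj sfv gdrd
Final line 1: ikfz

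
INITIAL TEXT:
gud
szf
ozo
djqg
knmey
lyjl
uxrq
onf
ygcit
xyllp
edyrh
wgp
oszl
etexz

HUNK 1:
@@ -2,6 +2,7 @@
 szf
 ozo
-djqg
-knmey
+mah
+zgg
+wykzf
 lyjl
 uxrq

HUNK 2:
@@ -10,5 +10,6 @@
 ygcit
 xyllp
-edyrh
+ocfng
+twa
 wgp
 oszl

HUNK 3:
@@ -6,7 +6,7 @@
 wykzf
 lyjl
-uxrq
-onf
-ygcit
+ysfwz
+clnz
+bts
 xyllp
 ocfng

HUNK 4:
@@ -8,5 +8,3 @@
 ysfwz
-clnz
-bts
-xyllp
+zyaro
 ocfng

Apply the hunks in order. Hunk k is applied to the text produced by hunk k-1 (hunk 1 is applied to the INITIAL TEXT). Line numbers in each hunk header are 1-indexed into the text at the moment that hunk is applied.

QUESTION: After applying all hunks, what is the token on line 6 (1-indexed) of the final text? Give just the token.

Hunk 1: at line 2 remove [djqg,knmey] add [mah,zgg,wykzf] -> 15 lines: gud szf ozo mah zgg wykzf lyjl uxrq onf ygcit xyllp edyrh wgp oszl etexz
Hunk 2: at line 10 remove [edyrh] add [ocfng,twa] -> 16 lines: gud szf ozo mah zgg wykzf lyjl uxrq onf ygcit xyllp ocfng twa wgp oszl etexz
Hunk 3: at line 6 remove [uxrq,onf,ygcit] add [ysfwz,clnz,bts] -> 16 lines: gud szf ozo mah zgg wykzf lyjl ysfwz clnz bts xyllp ocfng twa wgp oszl etexz
Hunk 4: at line 8 remove [clnz,bts,xyllp] add [zyaro] -> 14 lines: gud szf ozo mah zgg wykzf lyjl ysfwz zyaro ocfng twa wgp oszl etexz
Final line 6: wykzf

Answer: wykzf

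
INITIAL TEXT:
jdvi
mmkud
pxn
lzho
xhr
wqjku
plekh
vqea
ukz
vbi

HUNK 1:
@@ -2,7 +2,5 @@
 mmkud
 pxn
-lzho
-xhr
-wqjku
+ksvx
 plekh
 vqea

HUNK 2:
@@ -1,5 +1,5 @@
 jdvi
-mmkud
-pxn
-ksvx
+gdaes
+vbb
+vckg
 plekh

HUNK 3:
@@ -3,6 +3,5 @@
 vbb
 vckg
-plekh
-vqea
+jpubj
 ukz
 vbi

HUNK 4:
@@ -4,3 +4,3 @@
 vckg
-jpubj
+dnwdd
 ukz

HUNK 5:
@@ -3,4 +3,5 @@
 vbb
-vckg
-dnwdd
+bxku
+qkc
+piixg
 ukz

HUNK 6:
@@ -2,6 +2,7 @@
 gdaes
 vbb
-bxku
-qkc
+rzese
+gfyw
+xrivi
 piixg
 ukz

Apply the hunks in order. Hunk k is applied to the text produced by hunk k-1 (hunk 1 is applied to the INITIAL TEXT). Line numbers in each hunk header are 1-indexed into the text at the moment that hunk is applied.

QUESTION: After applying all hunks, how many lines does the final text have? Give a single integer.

Answer: 9

Derivation:
Hunk 1: at line 2 remove [lzho,xhr,wqjku] add [ksvx] -> 8 lines: jdvi mmkud pxn ksvx plekh vqea ukz vbi
Hunk 2: at line 1 remove [mmkud,pxn,ksvx] add [gdaes,vbb,vckg] -> 8 lines: jdvi gdaes vbb vckg plekh vqea ukz vbi
Hunk 3: at line 3 remove [plekh,vqea] add [jpubj] -> 7 lines: jdvi gdaes vbb vckg jpubj ukz vbi
Hunk 4: at line 4 remove [jpubj] add [dnwdd] -> 7 lines: jdvi gdaes vbb vckg dnwdd ukz vbi
Hunk 5: at line 3 remove [vckg,dnwdd] add [bxku,qkc,piixg] -> 8 lines: jdvi gdaes vbb bxku qkc piixg ukz vbi
Hunk 6: at line 2 remove [bxku,qkc] add [rzese,gfyw,xrivi] -> 9 lines: jdvi gdaes vbb rzese gfyw xrivi piixg ukz vbi
Final line count: 9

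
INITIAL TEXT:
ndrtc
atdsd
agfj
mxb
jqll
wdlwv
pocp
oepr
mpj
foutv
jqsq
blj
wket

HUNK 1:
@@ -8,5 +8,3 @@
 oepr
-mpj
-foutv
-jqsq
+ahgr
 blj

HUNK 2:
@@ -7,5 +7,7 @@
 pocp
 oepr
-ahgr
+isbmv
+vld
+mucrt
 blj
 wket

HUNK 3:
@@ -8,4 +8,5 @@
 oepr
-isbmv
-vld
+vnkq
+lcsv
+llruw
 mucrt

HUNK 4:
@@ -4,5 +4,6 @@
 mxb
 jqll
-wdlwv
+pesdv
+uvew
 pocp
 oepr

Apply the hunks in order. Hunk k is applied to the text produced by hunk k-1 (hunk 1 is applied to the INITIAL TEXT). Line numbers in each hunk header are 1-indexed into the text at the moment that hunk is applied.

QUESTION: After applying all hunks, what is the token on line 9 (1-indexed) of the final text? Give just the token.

Hunk 1: at line 8 remove [mpj,foutv,jqsq] add [ahgr] -> 11 lines: ndrtc atdsd agfj mxb jqll wdlwv pocp oepr ahgr blj wket
Hunk 2: at line 7 remove [ahgr] add [isbmv,vld,mucrt] -> 13 lines: ndrtc atdsd agfj mxb jqll wdlwv pocp oepr isbmv vld mucrt blj wket
Hunk 3: at line 8 remove [isbmv,vld] add [vnkq,lcsv,llruw] -> 14 lines: ndrtc atdsd agfj mxb jqll wdlwv pocp oepr vnkq lcsv llruw mucrt blj wket
Hunk 4: at line 4 remove [wdlwv] add [pesdv,uvew] -> 15 lines: ndrtc atdsd agfj mxb jqll pesdv uvew pocp oepr vnkq lcsv llruw mucrt blj wket
Final line 9: oepr

Answer: oepr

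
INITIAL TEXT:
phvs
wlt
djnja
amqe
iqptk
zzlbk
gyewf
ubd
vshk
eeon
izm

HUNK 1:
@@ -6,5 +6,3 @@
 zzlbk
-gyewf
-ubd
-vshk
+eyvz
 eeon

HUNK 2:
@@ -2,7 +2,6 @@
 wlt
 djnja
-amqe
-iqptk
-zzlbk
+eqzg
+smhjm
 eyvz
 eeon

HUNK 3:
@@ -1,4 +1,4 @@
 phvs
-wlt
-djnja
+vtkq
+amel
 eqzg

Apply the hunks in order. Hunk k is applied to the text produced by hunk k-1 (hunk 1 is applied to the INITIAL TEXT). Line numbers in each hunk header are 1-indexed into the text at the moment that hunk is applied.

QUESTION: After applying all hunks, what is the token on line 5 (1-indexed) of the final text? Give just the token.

Hunk 1: at line 6 remove [gyewf,ubd,vshk] add [eyvz] -> 9 lines: phvs wlt djnja amqe iqptk zzlbk eyvz eeon izm
Hunk 2: at line 2 remove [amqe,iqptk,zzlbk] add [eqzg,smhjm] -> 8 lines: phvs wlt djnja eqzg smhjm eyvz eeon izm
Hunk 3: at line 1 remove [wlt,djnja] add [vtkq,amel] -> 8 lines: phvs vtkq amel eqzg smhjm eyvz eeon izm
Final line 5: smhjm

Answer: smhjm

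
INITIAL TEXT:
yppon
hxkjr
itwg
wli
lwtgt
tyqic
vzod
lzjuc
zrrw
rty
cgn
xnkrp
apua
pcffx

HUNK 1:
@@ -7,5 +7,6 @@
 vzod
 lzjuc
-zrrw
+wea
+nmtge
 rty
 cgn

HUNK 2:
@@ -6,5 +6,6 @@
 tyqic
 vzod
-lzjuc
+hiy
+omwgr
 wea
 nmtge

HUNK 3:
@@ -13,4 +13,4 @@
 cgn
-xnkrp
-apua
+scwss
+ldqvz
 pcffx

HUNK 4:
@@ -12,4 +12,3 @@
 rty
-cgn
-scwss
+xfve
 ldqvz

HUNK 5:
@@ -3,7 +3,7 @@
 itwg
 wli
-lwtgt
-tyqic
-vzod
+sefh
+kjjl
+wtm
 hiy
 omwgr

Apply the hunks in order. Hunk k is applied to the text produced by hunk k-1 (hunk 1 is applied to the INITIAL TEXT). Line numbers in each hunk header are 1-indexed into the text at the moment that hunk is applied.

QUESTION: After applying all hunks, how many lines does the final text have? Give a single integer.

Answer: 15

Derivation:
Hunk 1: at line 7 remove [zrrw] add [wea,nmtge] -> 15 lines: yppon hxkjr itwg wli lwtgt tyqic vzod lzjuc wea nmtge rty cgn xnkrp apua pcffx
Hunk 2: at line 6 remove [lzjuc] add [hiy,omwgr] -> 16 lines: yppon hxkjr itwg wli lwtgt tyqic vzod hiy omwgr wea nmtge rty cgn xnkrp apua pcffx
Hunk 3: at line 13 remove [xnkrp,apua] add [scwss,ldqvz] -> 16 lines: yppon hxkjr itwg wli lwtgt tyqic vzod hiy omwgr wea nmtge rty cgn scwss ldqvz pcffx
Hunk 4: at line 12 remove [cgn,scwss] add [xfve] -> 15 lines: yppon hxkjr itwg wli lwtgt tyqic vzod hiy omwgr wea nmtge rty xfve ldqvz pcffx
Hunk 5: at line 3 remove [lwtgt,tyqic,vzod] add [sefh,kjjl,wtm] -> 15 lines: yppon hxkjr itwg wli sefh kjjl wtm hiy omwgr wea nmtge rty xfve ldqvz pcffx
Final line count: 15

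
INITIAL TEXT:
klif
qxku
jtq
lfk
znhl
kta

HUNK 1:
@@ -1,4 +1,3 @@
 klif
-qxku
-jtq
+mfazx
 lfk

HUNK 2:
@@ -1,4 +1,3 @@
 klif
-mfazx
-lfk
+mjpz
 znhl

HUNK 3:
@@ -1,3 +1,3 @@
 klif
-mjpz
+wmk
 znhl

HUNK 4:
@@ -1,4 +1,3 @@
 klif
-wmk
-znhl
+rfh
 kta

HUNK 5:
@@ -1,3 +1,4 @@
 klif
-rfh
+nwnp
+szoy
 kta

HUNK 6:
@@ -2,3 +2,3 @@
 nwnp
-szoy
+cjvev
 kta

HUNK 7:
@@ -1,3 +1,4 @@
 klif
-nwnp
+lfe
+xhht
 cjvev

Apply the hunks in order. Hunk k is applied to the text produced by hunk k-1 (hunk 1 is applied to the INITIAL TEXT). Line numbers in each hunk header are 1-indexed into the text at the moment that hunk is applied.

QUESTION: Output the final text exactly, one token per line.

Answer: klif
lfe
xhht
cjvev
kta

Derivation:
Hunk 1: at line 1 remove [qxku,jtq] add [mfazx] -> 5 lines: klif mfazx lfk znhl kta
Hunk 2: at line 1 remove [mfazx,lfk] add [mjpz] -> 4 lines: klif mjpz znhl kta
Hunk 3: at line 1 remove [mjpz] add [wmk] -> 4 lines: klif wmk znhl kta
Hunk 4: at line 1 remove [wmk,znhl] add [rfh] -> 3 lines: klif rfh kta
Hunk 5: at line 1 remove [rfh] add [nwnp,szoy] -> 4 lines: klif nwnp szoy kta
Hunk 6: at line 2 remove [szoy] add [cjvev] -> 4 lines: klif nwnp cjvev kta
Hunk 7: at line 1 remove [nwnp] add [lfe,xhht] -> 5 lines: klif lfe xhht cjvev kta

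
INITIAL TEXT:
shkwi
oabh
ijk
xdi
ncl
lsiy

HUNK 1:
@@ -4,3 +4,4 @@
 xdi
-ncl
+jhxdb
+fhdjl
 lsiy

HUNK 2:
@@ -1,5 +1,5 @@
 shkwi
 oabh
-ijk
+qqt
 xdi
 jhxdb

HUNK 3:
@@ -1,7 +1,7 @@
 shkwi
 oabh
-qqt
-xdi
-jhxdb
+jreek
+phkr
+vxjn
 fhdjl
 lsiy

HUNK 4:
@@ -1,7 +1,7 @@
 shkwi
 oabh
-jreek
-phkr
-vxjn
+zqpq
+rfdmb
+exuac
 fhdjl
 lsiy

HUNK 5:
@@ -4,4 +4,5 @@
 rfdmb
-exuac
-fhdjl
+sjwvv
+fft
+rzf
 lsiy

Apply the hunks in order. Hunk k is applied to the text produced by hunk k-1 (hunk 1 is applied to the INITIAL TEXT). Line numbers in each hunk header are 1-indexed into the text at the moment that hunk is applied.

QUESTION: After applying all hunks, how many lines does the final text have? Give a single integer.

Hunk 1: at line 4 remove [ncl] add [jhxdb,fhdjl] -> 7 lines: shkwi oabh ijk xdi jhxdb fhdjl lsiy
Hunk 2: at line 1 remove [ijk] add [qqt] -> 7 lines: shkwi oabh qqt xdi jhxdb fhdjl lsiy
Hunk 3: at line 1 remove [qqt,xdi,jhxdb] add [jreek,phkr,vxjn] -> 7 lines: shkwi oabh jreek phkr vxjn fhdjl lsiy
Hunk 4: at line 1 remove [jreek,phkr,vxjn] add [zqpq,rfdmb,exuac] -> 7 lines: shkwi oabh zqpq rfdmb exuac fhdjl lsiy
Hunk 5: at line 4 remove [exuac,fhdjl] add [sjwvv,fft,rzf] -> 8 lines: shkwi oabh zqpq rfdmb sjwvv fft rzf lsiy
Final line count: 8

Answer: 8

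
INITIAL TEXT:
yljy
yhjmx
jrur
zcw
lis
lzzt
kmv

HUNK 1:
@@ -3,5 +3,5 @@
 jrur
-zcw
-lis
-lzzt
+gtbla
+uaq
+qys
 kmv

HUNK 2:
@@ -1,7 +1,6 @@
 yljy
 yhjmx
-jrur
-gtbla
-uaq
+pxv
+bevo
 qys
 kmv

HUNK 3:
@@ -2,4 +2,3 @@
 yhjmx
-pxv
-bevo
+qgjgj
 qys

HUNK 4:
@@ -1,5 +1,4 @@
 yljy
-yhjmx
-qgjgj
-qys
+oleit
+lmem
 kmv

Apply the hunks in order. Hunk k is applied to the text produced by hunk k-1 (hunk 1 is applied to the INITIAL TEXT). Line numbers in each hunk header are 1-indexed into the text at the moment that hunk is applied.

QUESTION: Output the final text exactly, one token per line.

Answer: yljy
oleit
lmem
kmv

Derivation:
Hunk 1: at line 3 remove [zcw,lis,lzzt] add [gtbla,uaq,qys] -> 7 lines: yljy yhjmx jrur gtbla uaq qys kmv
Hunk 2: at line 1 remove [jrur,gtbla,uaq] add [pxv,bevo] -> 6 lines: yljy yhjmx pxv bevo qys kmv
Hunk 3: at line 2 remove [pxv,bevo] add [qgjgj] -> 5 lines: yljy yhjmx qgjgj qys kmv
Hunk 4: at line 1 remove [yhjmx,qgjgj,qys] add [oleit,lmem] -> 4 lines: yljy oleit lmem kmv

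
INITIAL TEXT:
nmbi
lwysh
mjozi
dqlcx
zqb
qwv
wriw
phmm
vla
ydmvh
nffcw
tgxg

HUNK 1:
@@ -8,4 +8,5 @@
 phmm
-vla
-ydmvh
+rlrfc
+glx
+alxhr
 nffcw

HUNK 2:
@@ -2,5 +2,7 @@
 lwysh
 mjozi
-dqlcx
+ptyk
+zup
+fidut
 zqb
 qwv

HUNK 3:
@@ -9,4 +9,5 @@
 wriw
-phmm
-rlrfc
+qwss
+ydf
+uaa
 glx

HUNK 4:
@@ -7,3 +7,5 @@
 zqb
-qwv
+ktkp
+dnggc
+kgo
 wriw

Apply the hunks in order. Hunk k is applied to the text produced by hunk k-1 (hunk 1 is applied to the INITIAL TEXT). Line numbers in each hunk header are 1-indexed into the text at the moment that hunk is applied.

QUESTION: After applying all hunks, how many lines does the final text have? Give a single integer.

Hunk 1: at line 8 remove [vla,ydmvh] add [rlrfc,glx,alxhr] -> 13 lines: nmbi lwysh mjozi dqlcx zqb qwv wriw phmm rlrfc glx alxhr nffcw tgxg
Hunk 2: at line 2 remove [dqlcx] add [ptyk,zup,fidut] -> 15 lines: nmbi lwysh mjozi ptyk zup fidut zqb qwv wriw phmm rlrfc glx alxhr nffcw tgxg
Hunk 3: at line 9 remove [phmm,rlrfc] add [qwss,ydf,uaa] -> 16 lines: nmbi lwysh mjozi ptyk zup fidut zqb qwv wriw qwss ydf uaa glx alxhr nffcw tgxg
Hunk 4: at line 7 remove [qwv] add [ktkp,dnggc,kgo] -> 18 lines: nmbi lwysh mjozi ptyk zup fidut zqb ktkp dnggc kgo wriw qwss ydf uaa glx alxhr nffcw tgxg
Final line count: 18

Answer: 18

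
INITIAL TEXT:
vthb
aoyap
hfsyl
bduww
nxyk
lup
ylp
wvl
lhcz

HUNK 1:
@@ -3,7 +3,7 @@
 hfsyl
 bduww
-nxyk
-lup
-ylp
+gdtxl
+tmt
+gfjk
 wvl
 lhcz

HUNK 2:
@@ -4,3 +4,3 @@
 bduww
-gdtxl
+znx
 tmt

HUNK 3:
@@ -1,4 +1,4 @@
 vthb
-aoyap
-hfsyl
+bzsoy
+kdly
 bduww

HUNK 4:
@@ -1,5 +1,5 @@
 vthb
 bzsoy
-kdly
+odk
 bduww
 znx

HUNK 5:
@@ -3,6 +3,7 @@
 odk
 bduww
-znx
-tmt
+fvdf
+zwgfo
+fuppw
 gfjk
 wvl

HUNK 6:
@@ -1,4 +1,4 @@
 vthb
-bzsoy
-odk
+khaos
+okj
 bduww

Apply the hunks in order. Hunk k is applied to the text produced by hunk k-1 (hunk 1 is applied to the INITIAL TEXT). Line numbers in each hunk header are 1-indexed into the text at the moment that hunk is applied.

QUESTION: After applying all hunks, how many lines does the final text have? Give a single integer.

Answer: 10

Derivation:
Hunk 1: at line 3 remove [nxyk,lup,ylp] add [gdtxl,tmt,gfjk] -> 9 lines: vthb aoyap hfsyl bduww gdtxl tmt gfjk wvl lhcz
Hunk 2: at line 4 remove [gdtxl] add [znx] -> 9 lines: vthb aoyap hfsyl bduww znx tmt gfjk wvl lhcz
Hunk 3: at line 1 remove [aoyap,hfsyl] add [bzsoy,kdly] -> 9 lines: vthb bzsoy kdly bduww znx tmt gfjk wvl lhcz
Hunk 4: at line 1 remove [kdly] add [odk] -> 9 lines: vthb bzsoy odk bduww znx tmt gfjk wvl lhcz
Hunk 5: at line 3 remove [znx,tmt] add [fvdf,zwgfo,fuppw] -> 10 lines: vthb bzsoy odk bduww fvdf zwgfo fuppw gfjk wvl lhcz
Hunk 6: at line 1 remove [bzsoy,odk] add [khaos,okj] -> 10 lines: vthb khaos okj bduww fvdf zwgfo fuppw gfjk wvl lhcz
Final line count: 10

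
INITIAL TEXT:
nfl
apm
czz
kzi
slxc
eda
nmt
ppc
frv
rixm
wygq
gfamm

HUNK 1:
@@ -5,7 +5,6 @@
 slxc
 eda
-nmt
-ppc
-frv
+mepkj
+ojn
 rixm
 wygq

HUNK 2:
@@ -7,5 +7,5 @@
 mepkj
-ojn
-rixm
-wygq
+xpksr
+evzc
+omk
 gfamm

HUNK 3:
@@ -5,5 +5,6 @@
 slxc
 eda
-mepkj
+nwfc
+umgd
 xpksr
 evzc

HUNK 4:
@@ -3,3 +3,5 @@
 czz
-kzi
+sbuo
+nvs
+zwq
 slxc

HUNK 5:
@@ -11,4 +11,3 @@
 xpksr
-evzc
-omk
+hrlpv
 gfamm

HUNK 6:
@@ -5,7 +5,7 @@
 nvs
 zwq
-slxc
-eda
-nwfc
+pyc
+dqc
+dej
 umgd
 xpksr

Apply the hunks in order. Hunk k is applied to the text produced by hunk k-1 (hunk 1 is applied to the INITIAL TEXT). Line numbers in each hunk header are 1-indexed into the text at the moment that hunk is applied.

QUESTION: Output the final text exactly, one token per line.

Answer: nfl
apm
czz
sbuo
nvs
zwq
pyc
dqc
dej
umgd
xpksr
hrlpv
gfamm

Derivation:
Hunk 1: at line 5 remove [nmt,ppc,frv] add [mepkj,ojn] -> 11 lines: nfl apm czz kzi slxc eda mepkj ojn rixm wygq gfamm
Hunk 2: at line 7 remove [ojn,rixm,wygq] add [xpksr,evzc,omk] -> 11 lines: nfl apm czz kzi slxc eda mepkj xpksr evzc omk gfamm
Hunk 3: at line 5 remove [mepkj] add [nwfc,umgd] -> 12 lines: nfl apm czz kzi slxc eda nwfc umgd xpksr evzc omk gfamm
Hunk 4: at line 3 remove [kzi] add [sbuo,nvs,zwq] -> 14 lines: nfl apm czz sbuo nvs zwq slxc eda nwfc umgd xpksr evzc omk gfamm
Hunk 5: at line 11 remove [evzc,omk] add [hrlpv] -> 13 lines: nfl apm czz sbuo nvs zwq slxc eda nwfc umgd xpksr hrlpv gfamm
Hunk 6: at line 5 remove [slxc,eda,nwfc] add [pyc,dqc,dej] -> 13 lines: nfl apm czz sbuo nvs zwq pyc dqc dej umgd xpksr hrlpv gfamm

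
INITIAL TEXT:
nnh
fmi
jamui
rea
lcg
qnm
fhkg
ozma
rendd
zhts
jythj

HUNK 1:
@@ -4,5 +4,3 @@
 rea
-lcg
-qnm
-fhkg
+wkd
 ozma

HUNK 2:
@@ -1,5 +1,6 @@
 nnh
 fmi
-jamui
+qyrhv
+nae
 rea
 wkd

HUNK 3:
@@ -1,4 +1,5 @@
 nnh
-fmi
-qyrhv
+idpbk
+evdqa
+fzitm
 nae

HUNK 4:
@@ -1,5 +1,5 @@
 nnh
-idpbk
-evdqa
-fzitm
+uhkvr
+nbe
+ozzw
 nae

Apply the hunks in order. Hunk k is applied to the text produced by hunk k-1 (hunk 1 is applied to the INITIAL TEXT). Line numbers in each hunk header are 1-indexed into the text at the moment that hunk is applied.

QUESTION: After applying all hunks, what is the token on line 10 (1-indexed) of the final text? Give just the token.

Hunk 1: at line 4 remove [lcg,qnm,fhkg] add [wkd] -> 9 lines: nnh fmi jamui rea wkd ozma rendd zhts jythj
Hunk 2: at line 1 remove [jamui] add [qyrhv,nae] -> 10 lines: nnh fmi qyrhv nae rea wkd ozma rendd zhts jythj
Hunk 3: at line 1 remove [fmi,qyrhv] add [idpbk,evdqa,fzitm] -> 11 lines: nnh idpbk evdqa fzitm nae rea wkd ozma rendd zhts jythj
Hunk 4: at line 1 remove [idpbk,evdqa,fzitm] add [uhkvr,nbe,ozzw] -> 11 lines: nnh uhkvr nbe ozzw nae rea wkd ozma rendd zhts jythj
Final line 10: zhts

Answer: zhts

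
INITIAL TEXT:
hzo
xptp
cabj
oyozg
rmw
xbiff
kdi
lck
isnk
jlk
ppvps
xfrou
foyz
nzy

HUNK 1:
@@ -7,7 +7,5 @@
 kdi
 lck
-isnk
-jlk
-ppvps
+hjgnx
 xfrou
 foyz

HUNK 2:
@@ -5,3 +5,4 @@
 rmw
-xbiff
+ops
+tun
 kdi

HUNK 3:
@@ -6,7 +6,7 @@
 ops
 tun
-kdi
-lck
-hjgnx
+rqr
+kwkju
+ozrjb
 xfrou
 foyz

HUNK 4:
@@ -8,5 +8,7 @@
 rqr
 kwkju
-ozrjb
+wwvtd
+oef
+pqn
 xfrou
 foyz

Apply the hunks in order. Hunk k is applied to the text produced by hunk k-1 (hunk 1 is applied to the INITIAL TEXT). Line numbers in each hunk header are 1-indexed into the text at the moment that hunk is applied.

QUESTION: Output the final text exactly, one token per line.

Answer: hzo
xptp
cabj
oyozg
rmw
ops
tun
rqr
kwkju
wwvtd
oef
pqn
xfrou
foyz
nzy

Derivation:
Hunk 1: at line 7 remove [isnk,jlk,ppvps] add [hjgnx] -> 12 lines: hzo xptp cabj oyozg rmw xbiff kdi lck hjgnx xfrou foyz nzy
Hunk 2: at line 5 remove [xbiff] add [ops,tun] -> 13 lines: hzo xptp cabj oyozg rmw ops tun kdi lck hjgnx xfrou foyz nzy
Hunk 3: at line 6 remove [kdi,lck,hjgnx] add [rqr,kwkju,ozrjb] -> 13 lines: hzo xptp cabj oyozg rmw ops tun rqr kwkju ozrjb xfrou foyz nzy
Hunk 4: at line 8 remove [ozrjb] add [wwvtd,oef,pqn] -> 15 lines: hzo xptp cabj oyozg rmw ops tun rqr kwkju wwvtd oef pqn xfrou foyz nzy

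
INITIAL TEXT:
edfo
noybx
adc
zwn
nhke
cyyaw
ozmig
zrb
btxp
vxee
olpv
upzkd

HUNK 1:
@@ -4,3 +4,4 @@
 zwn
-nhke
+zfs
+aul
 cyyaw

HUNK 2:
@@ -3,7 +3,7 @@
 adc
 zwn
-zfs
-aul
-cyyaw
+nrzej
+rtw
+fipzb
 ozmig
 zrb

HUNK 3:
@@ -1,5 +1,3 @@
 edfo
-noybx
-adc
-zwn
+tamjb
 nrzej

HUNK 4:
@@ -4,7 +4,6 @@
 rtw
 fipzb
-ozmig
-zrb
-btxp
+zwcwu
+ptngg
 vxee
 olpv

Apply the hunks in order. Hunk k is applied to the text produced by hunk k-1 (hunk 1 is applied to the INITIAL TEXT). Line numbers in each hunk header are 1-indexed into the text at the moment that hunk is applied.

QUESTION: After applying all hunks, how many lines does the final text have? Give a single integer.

Answer: 10

Derivation:
Hunk 1: at line 4 remove [nhke] add [zfs,aul] -> 13 lines: edfo noybx adc zwn zfs aul cyyaw ozmig zrb btxp vxee olpv upzkd
Hunk 2: at line 3 remove [zfs,aul,cyyaw] add [nrzej,rtw,fipzb] -> 13 lines: edfo noybx adc zwn nrzej rtw fipzb ozmig zrb btxp vxee olpv upzkd
Hunk 3: at line 1 remove [noybx,adc,zwn] add [tamjb] -> 11 lines: edfo tamjb nrzej rtw fipzb ozmig zrb btxp vxee olpv upzkd
Hunk 4: at line 4 remove [ozmig,zrb,btxp] add [zwcwu,ptngg] -> 10 lines: edfo tamjb nrzej rtw fipzb zwcwu ptngg vxee olpv upzkd
Final line count: 10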